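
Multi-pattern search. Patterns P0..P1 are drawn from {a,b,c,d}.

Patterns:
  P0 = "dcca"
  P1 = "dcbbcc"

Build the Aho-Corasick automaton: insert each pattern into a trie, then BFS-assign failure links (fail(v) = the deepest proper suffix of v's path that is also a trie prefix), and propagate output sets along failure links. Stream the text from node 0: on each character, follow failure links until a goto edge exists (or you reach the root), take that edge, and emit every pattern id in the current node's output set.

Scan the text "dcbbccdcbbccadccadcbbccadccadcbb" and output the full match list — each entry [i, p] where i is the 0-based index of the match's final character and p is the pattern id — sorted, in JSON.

Build automaton:
Trie (insert patterns):
  0='ε' goto d→1
  1='d' goto c→2
  2='dc' goto b→5 c→3
  3='dcc' goto a→4
  4='dcca' goto ·  [P0 ends]
  5='dcb' goto b→6
  6='dcbb' goto c→7
  7='dcbbc' goto c→8
  8='dcbbcc' goto ·  [P1 ends]

BFS fail/out derivation:
  n1('d'): parent n0 fail=0; on 'd' 0 → fail=0;  out ∅∪∅=∅
  n2('dc'): parent n1 fail=0; on 'c' 0 → fail=0;  out ∅∪∅=∅
  n3('dcc'): parent n2 fail=0; on 'c' 0 → fail=0;  out ∅∪∅=∅
  n5('dcb'): parent n2 fail=0; on 'b' 0 → fail=0;  out ∅∪∅=∅
  n4('dcca'): parent n3 fail=0; on 'a' 0 → fail=0;  out {0}∪∅={0}
  n6('dcbb'): parent n5 fail=0; on 'b' 0 → fail=0;  out ∅∪∅=∅
  n7('dcbbc'): parent n6 fail=0; on 'c' 0 → fail=0;  out ∅∪∅=∅
  n8('dcbbcc'): parent n7 fail=0; on 'c' 0 → fail=0;  out {1}∪∅={1}

Text stream:
pos 0 'd': at 1
pos 1 'c': at 2
pos 2 'b': at 5
pos 3 'b': at 6
pos 4 'c': at 7
pos 5 'c': at 8  emit P1@[0:5]
pos 6 'd': at 1 (via fail)
pos 7 'c': at 2
pos 8 'b': at 5
pos 9 'b': at 6
pos 10 'c': at 7
pos 11 'c': at 8  emit P1@[6:11]
pos 12 'a': at 0 (via fail)
pos 13 'd': at 1
pos 14 'c': at 2
pos 15 'c': at 3
pos 16 'a': at 4  emit P0@[13:16]
pos 17 'd': at 1 (via fail)
pos 18 'c': at 2
pos 19 'b': at 5
pos 20 'b': at 6
pos 21 'c': at 7
pos 22 'c': at 8  emit P1@[17:22]
pos 23 'a': at 0 (via fail)
pos 24 'd': at 1
pos 25 'c': at 2
pos 26 'c': at 3
pos 27 'a': at 4  emit P0@[24:27]
pos 28 'd': at 1 (via fail)
pos 29 'c': at 2
pos 30 'b': at 5
pos 31 'b': at 6

Result: [[5,1],[11,1],[16,0],[22,1],[27,0]]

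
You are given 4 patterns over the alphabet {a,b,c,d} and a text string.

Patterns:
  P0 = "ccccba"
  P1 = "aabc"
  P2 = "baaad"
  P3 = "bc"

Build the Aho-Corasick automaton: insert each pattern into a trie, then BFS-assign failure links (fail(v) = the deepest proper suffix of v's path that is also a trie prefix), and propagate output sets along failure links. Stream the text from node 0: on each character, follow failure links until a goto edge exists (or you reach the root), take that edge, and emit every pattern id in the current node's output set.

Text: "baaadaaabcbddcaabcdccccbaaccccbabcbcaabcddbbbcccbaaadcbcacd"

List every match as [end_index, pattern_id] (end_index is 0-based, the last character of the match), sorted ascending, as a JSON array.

Build:
Trie (insert patterns):
  0='ε' goto a→7 b→11 c→1
  1='c' goto c→2
  2='cc' goto c→3
  3='ccc' goto c→4
  4='cccc' goto b→5
  5='ccccb' goto a→6
  6='ccccba' goto ·  ←P0
  7='a' goto a→8
  8='aa' goto b→9
  9='aab' goto c→10
  10='aabc' goto ·  ←P1
  11='b' goto a→12 c→16
  12='ba' goto a→13
  13='baa' goto a→14
  14='baaa' goto d→15
  15='baaad' goto ·  ←P2
  16='bc' goto ·  ←P3

BFS fail/out derivation:
  n1('c'): parent n0 fail=0; on 'c' 0 → fail=0;  out ∅∪∅=∅
  n7('a'): parent n0 fail=0; on 'a' 0 → fail=0;  out ∅∪∅=∅
  n11('b'): parent n0 fail=0; on 'b' 0 → fail=0;  out ∅∪∅=∅
  n2('cc'): parent n1 fail=0; on 'c' 0 → fail=1;  out ∅∪∅=∅
  n8('aa'): parent n7 fail=0; on 'a' 0 → fail=7;  out ∅∪∅=∅
  n12('ba'): parent n11 fail=0; on 'a' 0 → fail=7;  out ∅∪∅=∅
  n16('bc'): parent n11 fail=0; on 'c' 0 → fail=1;  out {3}∪∅={3}
  n3('ccc'): parent n2 fail=1; on 'c' 1 → fail=2;  out ∅∪∅=∅
  n9('aab'): parent n8 fail=7; on 'b' 7→0 → fail=11;  out ∅∪∅=∅
  n13('baa'): parent n12 fail=7; on 'a' 7 → fail=8;  out ∅∪∅=∅
  n4('cccc'): parent n3 fail=2; on 'c' 2 → fail=3;  out ∅∪∅=∅
  n10('aabc'): parent n9 fail=11; on 'c' 11 → fail=16;  out {1}∪{3}={1,3}
  n14('baaa'): parent n13 fail=8; on 'a' 8→7 → fail=8;  out ∅∪∅=∅
  n5('ccccb'): parent n4 fail=3; on 'b' 3→2→1→0 → fail=11;  out ∅∪∅=∅
  n15('baaad'): parent n14 fail=8; on 'd' 8→7→0 → fail=0;  out {2}∪∅={2}
  n6('ccccba'): parent n5 fail=11; on 'a' 11 → fail=12;  out {0}∪∅={0}

Scan:
i=0 'b': node 0→11
i=1 'a': node 11→12
i=2 'a': node 12→13
i=3 'a': node 13→14
i=4 'd': node 14→15  ** P2@[0:4]
i=5 'a': node 15→7 (fail-walked)
i=6 'a': node 7→8
i=7 'a': node 8→8 (fail-walked)
i=8 'b': node 8→9
i=9 'c': node 9→10  ** P1@[6:9],P3@[8:9]
i=10 'b': node 10→11 (fail-walked)
i=11 'd': node 11→0 (fail-walked)
i=12 'd': node 0→0
i=13 'c': node 0→1
i=14 'a': node 1→7 (fail-walked)
i=15 'a': node 7→8
i=16 'b': node 8→9
i=17 'c': node 9→10  ** P1@[14:17],P3@[16:17]
i=18 'd': node 10→0 (fail-walked)
i=19 'c': node 0→1
i=20 'c': node 1→2
i=21 'c': node 2→3
i=22 'c': node 3→4
i=23 'b': node 4→5
i=24 'a': node 5→6  ** P0@[19:24]
i=25 'a': node 6→13 (fail-walked)
i=26 'c': node 13→1 (fail-walked)
i=27 'c': node 1→2
i=28 'c': node 2→3
i=29 'c': node 3→4
i=30 'b': node 4→5
i=31 'a': node 5→6  ** P0@[26:31]
i=32 'b': node 6→11 (fail-walked)
i=33 'c': node 11→16  ** P3@[32:33]
i=34 'b': node 16→11 (fail-walked)
i=35 'c': node 11→16  ** P3@[34:35]
i=36 'a': node 16→7 (fail-walked)
i=37 'a': node 7→8
i=38 'b': node 8→9
i=39 'c': node 9→10  ** P1@[36:39],P3@[38:39]
i=40 'd': node 10→0 (fail-walked)
i=41 'd': node 0→0
i=42 'b': node 0→11
i=43 'b': node 11→11 (fail-walked)
i=44 'b': node 11→11 (fail-walked)
i=45 'c': node 11→16  ** P3@[44:45]
i=46 'c': node 16→2 (fail-walked)
i=47 'c': node 2→3
i=48 'b': node 3→11 (fail-walked)
i=49 'a': node 11→12
i=50 'a': node 12→13
i=51 'a': node 13→14
i=52 'd': node 14→15  ** P2@[48:52]
i=53 'c': node 15→1 (fail-walked)
i=54 'b': node 1→11 (fail-walked)
i=55 'c': node 11→16  ** P3@[54:55]
i=56 'a': node 16→7 (fail-walked)
i=57 'c': node 7→1 (fail-walked)
i=58 'd': node 1→0 (fail-walked)

Matches: [[4,2],[9,1],[9,3],[17,1],[17,3],[24,0],[31,0],[33,3],[35,3],[39,1],[39,3],[45,3],[52,2],[55,3]]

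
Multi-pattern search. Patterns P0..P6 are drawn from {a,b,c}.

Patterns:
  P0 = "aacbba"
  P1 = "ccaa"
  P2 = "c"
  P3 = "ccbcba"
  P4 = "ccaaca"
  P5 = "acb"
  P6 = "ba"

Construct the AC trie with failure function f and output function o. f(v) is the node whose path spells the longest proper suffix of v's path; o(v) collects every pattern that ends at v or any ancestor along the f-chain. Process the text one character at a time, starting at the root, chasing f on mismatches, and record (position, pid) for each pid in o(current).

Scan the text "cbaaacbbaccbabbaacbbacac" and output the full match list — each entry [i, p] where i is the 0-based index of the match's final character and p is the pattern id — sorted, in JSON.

Build automaton:
Trie nodes:
  n0 'ε': a→1 b→19 c→7
  n1 'a': a→2 c→17
  n2 'aa': c→3
  n3 'aac': b→4
  n4 'aacb': b→5
  n5 'aacbb': a→6
  n6 'aacbba': ·  [P0 ends]
  n7 'c': c→8  [P2 ends]
  n8 'cc': a→9 b→11
  n9 'cca': a→10
  n10 'ccaa': c→15  [P1 ends]
  n11 'ccb': c→12
  n12 'ccbc': b→13
  n13 'ccbcb': a→14
  n14 'ccbcba': ·  [P3 ends]
  n15 'ccaac': a→16
  n16 'ccaaca': ·  [P4 ends]
  n17 'ac': b→18
  n18 'acb': ·  [P5 ends]
  n19 'b': a→20
  n20 'ba': ·  [P6 ends]

BFS fail/out derivation:
  fail(1) 'a': from fail(0)=0 chase 'a': 0 ⇒ 0;  out=∅∪out(0)=∅
  fail(7) 'c': from fail(0)=0 chase 'c': 0 ⇒ 0;  out={2}∪out(0)={2}
  fail(19) 'b': from fail(0)=0 chase 'b': 0 ⇒ 0;  out=∅∪out(0)=∅
  fail(2) 'aa': from fail(1)=0 chase 'a': 0 ⇒ 1;  out=∅∪out(1)=∅
  fail(8) 'cc': from fail(7)=0 chase 'c': 0 ⇒ 7;  out=∅∪out(7)={2}
  fail(17) 'ac': from fail(1)=0 chase 'c': 0 ⇒ 7;  out=∅∪out(7)={2}
  fail(20) 'ba': from fail(19)=0 chase 'a': 0 ⇒ 1;  out={6}∪out(1)={6}
  fail(3) 'aac': from fail(2)=1 chase 'c': 1 ⇒ 17;  out=∅∪out(17)={2}
  fail(9) 'cca': from fail(8)=7 chase 'a': 7→0 ⇒ 1;  out=∅∪out(1)=∅
  fail(11) 'ccb': from fail(8)=7 chase 'b': 7→0 ⇒ 19;  out=∅∪out(19)=∅
  fail(18) 'acb': from fail(17)=7 chase 'b': 7→0 ⇒ 19;  out={5}∪out(19)={5}
  fail(4) 'aacb': from fail(3)=17 chase 'b': 17 ⇒ 18;  out=∅∪out(18)={5}
  fail(10) 'ccaa': from fail(9)=1 chase 'a': 1 ⇒ 2;  out={1}∪out(2)={1}
  fail(12) 'ccbc': from fail(11)=19 chase 'c': 19→0 ⇒ 7;  out=∅∪out(7)={2}
  fail(5) 'aacbb': from fail(4)=18 chase 'b': 18→19→0 ⇒ 19;  out=∅∪out(19)=∅
  fail(13) 'ccbcb': from fail(12)=7 chase 'b': 7→0 ⇒ 19;  out=∅∪out(19)=∅
  fail(15) 'ccaac': from fail(10)=2 chase 'c': 2 ⇒ 3;  out=∅∪out(3)={2}
  fail(6) 'aacbba': from fail(5)=19 chase 'a': 19 ⇒ 20;  out={0}∪out(20)={0,6}
  fail(14) 'ccbcba': from fail(13)=19 chase 'a': 19 ⇒ 20;  out={3}∪out(20)={3,6}
  fail(16) 'ccaaca': from fail(15)=3 chase 'a': 3→17→7→0 ⇒ 1;  out={4}∪out(1)={4}

Scan:
i=0 'c': node 0→7  emit P2@[0:0]
i=1 'b': node 7→19 (via fail)
i=2 'a': node 19→20  emit P6@[1:2]
i=3 'a': node 20→2 (via fail)
i=4 'a': node 2→2 (via fail)
i=5 'c': node 2→3  emit P2@[5:5]
i=6 'b': node 3→4  emit P5@[4:6]
i=7 'b': node 4→5
i=8 'a': node 5→6  emit P0@[3:8],P6@[7:8]
i=9 'c': node 6→17 (via fail)  emit P2@[9:9]
i=10 'c': node 17→8 (via fail)  emit P2@[10:10]
i=11 'b': node 8→11
i=12 'a': node 11→20 (via fail)  emit P6@[11:12]
i=13 'b': node 20→19 (via fail)
i=14 'b': node 19→19 (via fail)
i=15 'a': node 19→20  emit P6@[14:15]
i=16 'a': node 20→2 (via fail)
i=17 'c': node 2→3  emit P2@[17:17]
i=18 'b': node 3→4  emit P5@[16:18]
i=19 'b': node 4→5
i=20 'a': node 5→6  emit P0@[15:20],P6@[19:20]
i=21 'c': node 6→17 (via fail)  emit P2@[21:21]
i=22 'a': node 17→1 (via fail)
i=23 'c': node 1→17  emit P2@[23:23]

Matches: [[0,2],[2,6],[5,2],[6,5],[8,0],[8,6],[9,2],[10,2],[12,6],[15,6],[17,2],[18,5],[20,0],[20,6],[21,2],[23,2]]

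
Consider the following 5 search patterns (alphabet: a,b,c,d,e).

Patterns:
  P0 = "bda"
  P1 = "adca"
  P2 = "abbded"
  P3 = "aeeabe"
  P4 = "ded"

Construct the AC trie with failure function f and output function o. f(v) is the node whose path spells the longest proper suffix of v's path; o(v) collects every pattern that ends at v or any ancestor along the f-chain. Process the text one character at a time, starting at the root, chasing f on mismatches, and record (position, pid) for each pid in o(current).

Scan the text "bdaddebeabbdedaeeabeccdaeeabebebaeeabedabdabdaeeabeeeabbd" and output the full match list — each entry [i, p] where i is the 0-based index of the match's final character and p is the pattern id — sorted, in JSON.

Build automaton:
Trie (insert patterns):
  0='ε' goto a→4 b→1 d→18
  1='b' goto d→2
  2='bd' goto a→3
  3='bda' goto ·  [P0 ends]
  4='a' goto b→8 d→5 e→13
  5='ad' goto c→6
  6='adc' goto a→7
  7='adca' goto ·  [P1 ends]
  8='ab' goto b→9
  9='abb' goto d→10
  10='abbd' goto e→11
  11='abbde' goto d→12
  12='abbded' goto ·  [P2 ends]
  13='ae' goto e→14
  14='aee' goto a→15
  15='aeea' goto b→16
  16='aeeab' goto e→17
  17='aeeabe' goto ·  [P3 ends]
  18='d' goto e→19
  19='de' goto d→20
  20='ded' goto ·  [P4 ends]

Failure links (BFS by depth):
  fail(1) 'b': from fail(0)=0 chase 'b': 0 ⇒ 0;  out=∅∪out(0)=∅
  fail(4) 'a': from fail(0)=0 chase 'a': 0 ⇒ 0;  out=∅∪out(0)=∅
  fail(18) 'd': from fail(0)=0 chase 'd': 0 ⇒ 0;  out=∅∪out(0)=∅
  fail(2) 'bd': from fail(1)=0 chase 'd': 0 ⇒ 18;  out=∅∪out(18)=∅
  fail(5) 'ad': from fail(4)=0 chase 'd': 0 ⇒ 18;  out=∅∪out(18)=∅
  fail(8) 'ab': from fail(4)=0 chase 'b': 0 ⇒ 1;  out=∅∪out(1)=∅
  fail(13) 'ae': from fail(4)=0 chase 'e': 0 ⇒ 0;  out=∅∪out(0)=∅
  fail(19) 'de': from fail(18)=0 chase 'e': 0 ⇒ 0;  out=∅∪out(0)=∅
  fail(3) 'bda': from fail(2)=18 chase 'a': 18→0 ⇒ 4;  out={0}∪out(4)={0}
  fail(6) 'adc': from fail(5)=18 chase 'c': 18→0 ⇒ 0;  out=∅∪out(0)=∅
  fail(9) 'abb': from fail(8)=1 chase 'b': 1→0 ⇒ 1;  out=∅∪out(1)=∅
  fail(14) 'aee': from fail(13)=0 chase 'e': 0 ⇒ 0;  out=∅∪out(0)=∅
  fail(20) 'ded': from fail(19)=0 chase 'd': 0 ⇒ 18;  out={4}∪out(18)={4}
  fail(7) 'adca': from fail(6)=0 chase 'a': 0 ⇒ 4;  out={1}∪out(4)={1}
  fail(10) 'abbd': from fail(9)=1 chase 'd': 1 ⇒ 2;  out=∅∪out(2)=∅
  fail(15) 'aeea': from fail(14)=0 chase 'a': 0 ⇒ 4;  out=∅∪out(4)=∅
  fail(11) 'abbde': from fail(10)=2 chase 'e': 2→18 ⇒ 19;  out=∅∪out(19)=∅
  fail(16) 'aeeab': from fail(15)=4 chase 'b': 4 ⇒ 8;  out=∅∪out(8)=∅
  fail(12) 'abbded': from fail(11)=19 chase 'd': 19 ⇒ 20;  out={2}∪out(20)={2,4}
  fail(17) 'aeeabe': from fail(16)=8 chase 'e': 8→1→0 ⇒ 0;  out={3}∪out(0)={3}

Run:
i=0 'b': node 0→1
i=1 'd': node 1→2
i=2 'a': node 2→3  emit P0@[0:2]
i=3 'd': node 3→5 (fail-walked)
i=4 'd': node 5→18 (fail-walked)
i=5 'e': node 18→19
i=6 'b': node 19→1 (fail-walked)
i=7 'e': node 1→0 (fail-walked)
i=8 'a': node 0→4
i=9 'b': node 4→8
i=10 'b': node 8→9
i=11 'd': node 9→10
i=12 'e': node 10→11
i=13 'd': node 11→12  emit P2@[8:13],P4@[11:13]
i=14 'a': node 12→4 (fail-walked)
i=15 'e': node 4→13
i=16 'e': node 13→14
i=17 'a': node 14→15
i=18 'b': node 15→16
i=19 'e': node 16→17  emit P3@[14:19]
i=20 'c': node 17→0 (fail-walked)
i=21 'c': node 0→0
i=22 'd': node 0→18
i=23 'a': node 18→4 (fail-walked)
i=24 'e': node 4→13
i=25 'e': node 13→14
i=26 'a': node 14→15
i=27 'b': node 15→16
i=28 'e': node 16→17  emit P3@[23:28]
i=29 'b': node 17→1 (fail-walked)
i=30 'e': node 1→0 (fail-walked)
i=31 'b': node 0→1
i=32 'a': node 1→4 (fail-walked)
i=33 'e': node 4→13
i=34 'e': node 13→14
i=35 'a': node 14→15
i=36 'b': node 15→16
i=37 'e': node 16→17  emit P3@[32:37]
i=38 'd': node 17→18 (fail-walked)
i=39 'a': node 18→4 (fail-walked)
i=40 'b': node 4→8
i=41 'd': node 8→2 (fail-walked)
i=42 'a': node 2→3  emit P0@[40:42]
i=43 'b': node 3→8 (fail-walked)
i=44 'd': node 8→2 (fail-walked)
i=45 'a': node 2→3  emit P0@[43:45]
i=46 'e': node 3→13 (fail-walked)
i=47 'e': node 13→14
i=48 'a': node 14→15
i=49 'b': node 15→16
i=50 'e': node 16→17  emit P3@[45:50]
i=51 'e': node 17→0 (fail-walked)
i=52 'e': node 0→0
i=53 'a': node 0→4
i=54 'b': node 4→8
i=55 'b': node 8→9
i=56 'd': node 9→10

Result: [[2,0],[13,2],[13,4],[19,3],[28,3],[37,3],[42,0],[45,0],[50,3]]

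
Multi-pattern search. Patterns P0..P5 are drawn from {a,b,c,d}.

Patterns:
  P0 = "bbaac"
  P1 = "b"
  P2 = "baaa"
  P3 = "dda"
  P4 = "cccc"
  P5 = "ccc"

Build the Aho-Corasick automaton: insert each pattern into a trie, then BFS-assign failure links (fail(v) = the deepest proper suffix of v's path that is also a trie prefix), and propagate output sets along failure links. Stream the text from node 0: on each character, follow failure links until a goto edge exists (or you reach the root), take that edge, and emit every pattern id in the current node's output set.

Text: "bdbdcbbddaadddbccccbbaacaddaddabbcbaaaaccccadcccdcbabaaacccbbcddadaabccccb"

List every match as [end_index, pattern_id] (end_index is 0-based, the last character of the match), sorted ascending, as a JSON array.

Build automaton:
Trie (insert patterns):
  n0 'ε': b→1 c→12 d→9
  n1 'b': a→6 b→2  ←P1
  n2 'bb': a→3
  n3 'bba': a→4
  n4 'bbaa': c→5
  n5 'bbaac': ·  ←P0
  n6 'ba': a→7
  n7 'baa': a→8
  n8 'baaa': ·  ←P2
  n9 'd': d→10
  n10 'dd': a→11
  n11 'dda': ·  ←P3
  n12 'c': c→13
  n13 'cc': c→14
  n14 'ccc': c→15  ←P5
  n15 'cccc': ·  ←P4

Failure links (BFS by depth):
  n1('b'): parent n0 fail=0; on 'b' 0 → fail=0;  out {1}∪∅={1}
  n9('d'): parent n0 fail=0; on 'd' 0 → fail=0;  out ∅∪∅=∅
  n12('c'): parent n0 fail=0; on 'c' 0 → fail=0;  out ∅∪∅=∅
  n2('bb'): parent n1 fail=0; on 'b' 0 → fail=1;  out ∅∪{1}={1}
  n6('ba'): parent n1 fail=0; on 'a' 0 → fail=0;  out ∅∪∅=∅
  n10('dd'): parent n9 fail=0; on 'd' 0 → fail=9;  out ∅∪∅=∅
  n13('cc'): parent n12 fail=0; on 'c' 0 → fail=12;  out ∅∪∅=∅
  n3('bba'): parent n2 fail=1; on 'a' 1 → fail=6;  out ∅∪∅=∅
  n7('baa'): parent n6 fail=0; on 'a' 0 → fail=0;  out ∅∪∅=∅
  n11('dda'): parent n10 fail=9; on 'a' 9→0 → fail=0;  out {3}∪∅={3}
  n14('ccc'): parent n13 fail=12; on 'c' 12 → fail=13;  out {5}∪∅={5}
  n4('bbaa'): parent n3 fail=6; on 'a' 6 → fail=7;  out ∅∪∅=∅
  n8('baaa'): parent n7 fail=0; on 'a' 0 → fail=0;  out {2}∪∅={2}
  n15('cccc'): parent n14 fail=13; on 'c' 13 → fail=14;  out {4}∪{5}={4,5}
  n5('bbaac'): parent n4 fail=7; on 'c' 7→0 → fail=12;  out {0}∪∅={0}

Run:
i=0 'b': node 0→1  emit P1@[0:0]
i=1 'd': node 1→9 (fail-walked)
i=2 'b': node 9→1 (fail-walked)  emit P1@[2:2]
i=3 'd': node 1→9 (fail-walked)
i=4 'c': node 9→12 (fail-walked)
i=5 'b': node 12→1 (fail-walked)  emit P1@[5:5]
i=6 'b': node 1→2  emit P1@[6:6]
i=7 'd': node 2→9 (fail-walked)
i=8 'd': node 9→10
i=9 'a': node 10→11  emit P3@[7:9]
i=10 'a': node 11→0 (fail-walked)
i=11 'd': node 0→9
i=12 'd': node 9→10
i=13 'd': node 10→10 (fail-walked)
i=14 'b': node 10→1 (fail-walked)  emit P1@[14:14]
i=15 'c': node 1→12 (fail-walked)
i=16 'c': node 12→13
i=17 'c': node 13→14  emit P5@[15:17]
i=18 'c': node 14→15  emit P4@[15:18],P5@[16:18]
i=19 'b': node 15→1 (fail-walked)  emit P1@[19:19]
i=20 'b': node 1→2  emit P1@[20:20]
i=21 'a': node 2→3
i=22 'a': node 3→4
i=23 'c': node 4→5  emit P0@[19:23]
i=24 'a': node 5→0 (fail-walked)
i=25 'd': node 0→9
i=26 'd': node 9→10
i=27 'a': node 10→11  emit P3@[25:27]
i=28 'd': node 11→9 (fail-walked)
i=29 'd': node 9→10
i=30 'a': node 10→11  emit P3@[28:30]
i=31 'b': node 11→1 (fail-walked)  emit P1@[31:31]
i=32 'b': node 1→2  emit P1@[32:32]
i=33 'c': node 2→12 (fail-walked)
i=34 'b': node 12→1 (fail-walked)  emit P1@[34:34]
i=35 'a': node 1→6
i=36 'a': node 6→7
i=37 'a': node 7→8  emit P2@[34:37]
i=38 'a': node 8→0 (fail-walked)
i=39 'c': node 0→12
i=40 'c': node 12→13
i=41 'c': node 13→14  emit P5@[39:41]
i=42 'c': node 14→15  emit P4@[39:42],P5@[40:42]
i=43 'a': node 15→0 (fail-walked)
i=44 'd': node 0→9
i=45 'c': node 9→12 (fail-walked)
i=46 'c': node 12→13
i=47 'c': node 13→14  emit P5@[45:47]
i=48 'd': node 14→9 (fail-walked)
i=49 'c': node 9→12 (fail-walked)
i=50 'b': node 12→1 (fail-walked)  emit P1@[50:50]
i=51 'a': node 1→6
i=52 'b': node 6→1 (fail-walked)  emit P1@[52:52]
i=53 'a': node 1→6
i=54 'a': node 6→7
i=55 'a': node 7→8  emit P2@[52:55]
i=56 'c': node 8→12 (fail-walked)
i=57 'c': node 12→13
i=58 'c': node 13→14  emit P5@[56:58]
i=59 'b': node 14→1 (fail-walked)  emit P1@[59:59]
i=60 'b': node 1→2  emit P1@[60:60]
i=61 'c': node 2→12 (fail-walked)
i=62 'd': node 12→9 (fail-walked)
i=63 'd': node 9→10
i=64 'a': node 10→11  emit P3@[62:64]
i=65 'd': node 11→9 (fail-walked)
i=66 'a': node 9→0 (fail-walked)
i=67 'a': node 0→0
i=68 'b': node 0→1  emit P1@[68:68]
i=69 'c': node 1→12 (fail-walked)
i=70 'c': node 12→13
i=71 'c': node 13→14  emit P5@[69:71]
i=72 'c': node 14→15  emit P4@[69:72],P5@[70:72]
i=73 'b': node 15→1 (fail-walked)  emit P1@[73:73]

Result: [[0,1],[2,1],[5,1],[6,1],[9,3],[14,1],[17,5],[18,4],[18,5],[19,1],[20,1],[23,0],[27,3],[30,3],[31,1],[32,1],[34,1],[37,2],[41,5],[42,4],[42,5],[47,5],[50,1],[52,1],[55,2],[58,5],[59,1],[60,1],[64,3],[68,1],[71,5],[72,4],[72,5],[73,1]]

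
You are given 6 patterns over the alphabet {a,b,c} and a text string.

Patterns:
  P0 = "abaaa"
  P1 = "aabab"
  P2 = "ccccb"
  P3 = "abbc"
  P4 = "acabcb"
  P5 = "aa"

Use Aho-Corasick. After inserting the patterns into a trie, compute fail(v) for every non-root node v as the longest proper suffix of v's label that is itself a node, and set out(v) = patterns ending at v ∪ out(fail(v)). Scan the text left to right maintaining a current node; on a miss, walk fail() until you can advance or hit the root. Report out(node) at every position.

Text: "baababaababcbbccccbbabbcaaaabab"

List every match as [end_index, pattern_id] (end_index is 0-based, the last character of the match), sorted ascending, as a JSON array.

Build:
Trie nodes:
  n0 'ε': a→1 c→10
  n1 'a': a→6 b→2 c→17
  n2 'ab': a→3 b→15
  n3 'aba': a→4
  n4 'abaa': a→5
  n5 'abaaa': ·  ←P0
  n6 'aa': b→7  ←P5
  n7 'aab': a→8
  n8 'aaba': b→9
  n9 'aabab': ·  ←P1
  n10 'c': c→11
  n11 'cc': c→12
  n12 'ccc': c→13
  n13 'cccc': b→14
  n14 'ccccb': ·  ←P2
  n15 'abb': c→16
  n16 'abbc': ·  ←P3
  n17 'ac': a→18
  n18 'aca': b→19
  n19 'acab': c→20
  n20 'acabc': b→21
  n21 'acabcb': ·  ←P4

BFS fail/out derivation:
  n1('a'): parent n0 fail=0; on 'a' 0 → fail=0;  out ∅∪∅=∅
  n10('c'): parent n0 fail=0; on 'c' 0 → fail=0;  out ∅∪∅=∅
  n2('ab'): parent n1 fail=0; on 'b' 0 → fail=0;  out ∅∪∅=∅
  n6('aa'): parent n1 fail=0; on 'a' 0 → fail=1;  out {5}∪∅={5}
  n11('cc'): parent n10 fail=0; on 'c' 0 → fail=10;  out ∅∪∅=∅
  n17('ac'): parent n1 fail=0; on 'c' 0 → fail=10;  out ∅∪∅=∅
  n3('aba'): parent n2 fail=0; on 'a' 0 → fail=1;  out ∅∪∅=∅
  n7('aab'): parent n6 fail=1; on 'b' 1 → fail=2;  out ∅∪∅=∅
  n12('ccc'): parent n11 fail=10; on 'c' 10 → fail=11;  out ∅∪∅=∅
  n15('abb'): parent n2 fail=0; on 'b' 0 → fail=0;  out ∅∪∅=∅
  n18('aca'): parent n17 fail=10; on 'a' 10→0 → fail=1;  out ∅∪∅=∅
  n4('abaa'): parent n3 fail=1; on 'a' 1 → fail=6;  out ∅∪{5}={5}
  n8('aaba'): parent n7 fail=2; on 'a' 2 → fail=3;  out ∅∪∅=∅
  n13('cccc'): parent n12 fail=11; on 'c' 11 → fail=12;  out ∅∪∅=∅
  n16('abbc'): parent n15 fail=0; on 'c' 0 → fail=10;  out {3}∪∅={3}
  n19('acab'): parent n18 fail=1; on 'b' 1 → fail=2;  out ∅∪∅=∅
  n5('abaaa'): parent n4 fail=6; on 'a' 6→1 → fail=6;  out {0}∪{5}={0,5}
  n9('aabab'): parent n8 fail=3; on 'b' 3→1 → fail=2;  out {1}∪∅={1}
  n14('ccccb'): parent n13 fail=12; on 'b' 12→11→10→0 → fail=0;  out {2}∪∅={2}
  n20('acabc'): parent n19 fail=2; on 'c' 2→0 → fail=10;  out ∅∪∅=∅
  n21('acabcb'): parent n20 fail=10; on 'b' 10→0 → fail=0;  out {4}∪∅={4}

Scan:
i=0 'b': node 0→0
i=1 'a': node 0→1
i=2 'a': node 1→6  → match P5@[1:2]
i=3 'b': node 6→7
i=4 'a': node 7→8
i=5 'b': node 8→9  → match P1@[1:5]
i=6 'a': node 9→3 (via fail)
i=7 'a': node 3→4  → match P5@[6:7]
i=8 'b': node 4→7 (via fail)
i=9 'a': node 7→8
i=10 'b': node 8→9  → match P1@[6:10]
i=11 'c': node 9→10 (via fail)
i=12 'b': node 10→0 (via fail)
i=13 'b': node 0→0
i=14 'c': node 0→10
i=15 'c': node 10→11
i=16 'c': node 11→12
i=17 'c': node 12→13
i=18 'b': node 13→14  → match P2@[14:18]
i=19 'b': node 14→0 (via fail)
i=20 'a': node 0→1
i=21 'b': node 1→2
i=22 'b': node 2→15
i=23 'c': node 15→16  → match P3@[20:23]
i=24 'a': node 16→1 (via fail)
i=25 'a': node 1→6  → match P5@[24:25]
i=26 'a': node 6→6 (via fail)  → match P5@[25:26]
i=27 'a': node 6→6 (via fail)  → match P5@[26:27]
i=28 'b': node 6→7
i=29 'a': node 7→8
i=30 'b': node 8→9  → match P1@[26:30]

Result: [[2,5],[5,1],[7,5],[10,1],[18,2],[23,3],[25,5],[26,5],[27,5],[30,1]]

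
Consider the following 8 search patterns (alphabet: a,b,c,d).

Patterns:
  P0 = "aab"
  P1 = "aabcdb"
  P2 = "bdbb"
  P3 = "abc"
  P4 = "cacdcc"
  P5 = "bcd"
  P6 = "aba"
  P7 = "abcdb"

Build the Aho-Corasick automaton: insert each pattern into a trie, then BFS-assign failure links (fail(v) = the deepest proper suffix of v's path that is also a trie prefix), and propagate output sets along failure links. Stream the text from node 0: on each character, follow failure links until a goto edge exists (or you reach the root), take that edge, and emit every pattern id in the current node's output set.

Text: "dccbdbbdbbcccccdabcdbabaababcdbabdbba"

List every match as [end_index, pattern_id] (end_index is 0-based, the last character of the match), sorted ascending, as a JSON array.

Construct AC machine:
Trie nodes:
  0='ε' goto a→1 b→7 c→13
  1='a' goto a→2 b→11
  2='aa' goto b→3
  3='aab' goto c→4  ←P0
  4='aabc' goto d→5
  5='aabcd' goto b→6
  6='aabcdb' goto ·  ←P1
  7='b' goto c→19 d→8
  8='bd' goto b→9
  9='bdb' goto b→10
  10='bdbb' goto ·  ←P2
  11='ab' goto a→21 c→12
  12='abc' goto d→22  ←P3
  13='c' goto a→14
  14='ca' goto c→15
  15='cac' goto d→16
  16='cacd' goto c→17
  17='cacdc' goto c→18
  18='cacdcc' goto ·  ←P4
  19='bc' goto d→20
  20='bcd' goto ·  ←P5
  21='aba' goto ·  ←P6
  22='abcd' goto b→23
  23='abcdb' goto ·  ←P7

Failure links (BFS by depth):
  fail(1) 'a': from fail(0)=0 chase 'a': 0 ⇒ 0;  out=∅∪out(0)=∅
  fail(7) 'b': from fail(0)=0 chase 'b': 0 ⇒ 0;  out=∅∪out(0)=∅
  fail(13) 'c': from fail(0)=0 chase 'c': 0 ⇒ 0;  out=∅∪out(0)=∅
  fail(2) 'aa': from fail(1)=0 chase 'a': 0 ⇒ 1;  out=∅∪out(1)=∅
  fail(8) 'bd': from fail(7)=0 chase 'd': 0 ⇒ 0;  out=∅∪out(0)=∅
  fail(11) 'ab': from fail(1)=0 chase 'b': 0 ⇒ 7;  out=∅∪out(7)=∅
  fail(14) 'ca': from fail(13)=0 chase 'a': 0 ⇒ 1;  out=∅∪out(1)=∅
  fail(19) 'bc': from fail(7)=0 chase 'c': 0 ⇒ 13;  out=∅∪out(13)=∅
  fail(3) 'aab': from fail(2)=1 chase 'b': 1 ⇒ 11;  out={0}∪out(11)={0}
  fail(9) 'bdb': from fail(8)=0 chase 'b': 0 ⇒ 7;  out=∅∪out(7)=∅
  fail(12) 'abc': from fail(11)=7 chase 'c': 7 ⇒ 19;  out={3}∪out(19)={3}
  fail(15) 'cac': from fail(14)=1 chase 'c': 1→0 ⇒ 13;  out=∅∪out(13)=∅
  fail(20) 'bcd': from fail(19)=13 chase 'd': 13→0 ⇒ 0;  out={5}∪out(0)={5}
  fail(21) 'aba': from fail(11)=7 chase 'a': 7→0 ⇒ 1;  out={6}∪out(1)={6}
  fail(4) 'aabc': from fail(3)=11 chase 'c': 11 ⇒ 12;  out=∅∪out(12)={3}
  fail(10) 'bdbb': from fail(9)=7 chase 'b': 7→0 ⇒ 7;  out={2}∪out(7)={2}
  fail(16) 'cacd': from fail(15)=13 chase 'd': 13→0 ⇒ 0;  out=∅∪out(0)=∅
  fail(22) 'abcd': from fail(12)=19 chase 'd': 19 ⇒ 20;  out=∅∪out(20)={5}
  fail(5) 'aabcd': from fail(4)=12 chase 'd': 12 ⇒ 22;  out=∅∪out(22)={5}
  fail(17) 'cacdc': from fail(16)=0 chase 'c': 0 ⇒ 13;  out=∅∪out(13)=∅
  fail(23) 'abcdb': from fail(22)=20 chase 'b': 20→0 ⇒ 7;  out={7}∪out(7)={7}
  fail(6) 'aabcdb': from fail(5)=22 chase 'b': 22 ⇒ 23;  out={1}∪out(23)={1,7}
  fail(18) 'cacdcc': from fail(17)=13 chase 'c': 13→0 ⇒ 13;  out={4}∪out(13)={4}

Text stream:
[0] read 'd'  n0⇒n0
[1] read 'c'  n0⇒n13
[2] read 'c'  n13⇒n13 ·f
[3] read 'b'  n13⇒n7 ·f
[4] read 'd'  n7⇒n8
[5] read 'b'  n8⇒n9
[6] read 'b'  n9⇒n10  → match P2@[3:6]
[7] read 'd'  n10⇒n8 ·f
[8] read 'b'  n8⇒n9
[9] read 'b'  n9⇒n10  → match P2@[6:9]
[10] read 'c'  n10⇒n19 ·f
[11] read 'c'  n19⇒n13 ·f
[12] read 'c'  n13⇒n13 ·f
[13] read 'c'  n13⇒n13 ·f
[14] read 'c'  n13⇒n13 ·f
[15] read 'd'  n13⇒n0 ·f
[16] read 'a'  n0⇒n1
[17] read 'b'  n1⇒n11
[18] read 'c'  n11⇒n12  → match P3@[16:18]
[19] read 'd'  n12⇒n22  → match P5@[17:19]
[20] read 'b'  n22⇒n23  → match P7@[16:20]
[21] read 'a'  n23⇒n1 ·f
[22] read 'b'  n1⇒n11
[23] read 'a'  n11⇒n21  → match P6@[21:23]
[24] read 'a'  n21⇒n2 ·f
[25] read 'b'  n2⇒n3  → match P0@[23:25]
[26] read 'a'  n3⇒n21 ·f  → match P6@[24:26]
[27] read 'b'  n21⇒n11 ·f
[28] read 'c'  n11⇒n12  → match P3@[26:28]
[29] read 'd'  n12⇒n22  → match P5@[27:29]
[30] read 'b'  n22⇒n23  → match P7@[26:30]
[31] read 'a'  n23⇒n1 ·f
[32] read 'b'  n1⇒n11
[33] read 'd'  n11⇒n8 ·f
[34] read 'b'  n8⇒n9
[35] read 'b'  n9⇒n10  → match P2@[32:35]
[36] read 'a'  n10⇒n1 ·f

Matches: [[6,2],[9,2],[18,3],[19,5],[20,7],[23,6],[25,0],[26,6],[28,3],[29,5],[30,7],[35,2]]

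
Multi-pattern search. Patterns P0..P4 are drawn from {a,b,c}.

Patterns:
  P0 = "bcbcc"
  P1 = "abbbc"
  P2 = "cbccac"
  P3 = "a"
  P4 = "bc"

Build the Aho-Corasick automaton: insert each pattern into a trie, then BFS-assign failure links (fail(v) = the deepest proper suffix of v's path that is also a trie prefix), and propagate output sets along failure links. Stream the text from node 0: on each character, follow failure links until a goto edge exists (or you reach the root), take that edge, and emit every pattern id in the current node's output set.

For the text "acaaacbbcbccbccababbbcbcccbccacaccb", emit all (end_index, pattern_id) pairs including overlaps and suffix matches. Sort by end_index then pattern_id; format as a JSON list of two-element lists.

Build:
Trie (insert patterns):
  0='ε' goto a→6 b→1 c→11
  1='b' goto c→2
  2='bc' goto b→3  ←P4
  3='bcb' goto c→4
  4='bcbc' goto c→5
  5='bcbcc' goto ·  ←P0
  6='a' goto b→7  ←P3
  7='ab' goto b→8
  8='abb' goto b→9
  9='abbb' goto c→10
  10='abbbc' goto ·  ←P1
  11='c' goto b→12
  12='cb' goto c→13
  13='cbc' goto c→14
  14='cbcc' goto a→15
  15='cbcca' goto c→16
  16='cbccac' goto ·  ←P2

BFS fail/out derivation:
  fail(1) 'b': from fail(0)=0 chase 'b': 0 ⇒ 0;  out=∅∪out(0)=∅
  fail(6) 'a': from fail(0)=0 chase 'a': 0 ⇒ 0;  out={3}∪out(0)={3}
  fail(11) 'c': from fail(0)=0 chase 'c': 0 ⇒ 0;  out=∅∪out(0)=∅
  fail(2) 'bc': from fail(1)=0 chase 'c': 0 ⇒ 11;  out={4}∪out(11)={4}
  fail(7) 'ab': from fail(6)=0 chase 'b': 0 ⇒ 1;  out=∅∪out(1)=∅
  fail(12) 'cb': from fail(11)=0 chase 'b': 0 ⇒ 1;  out=∅∪out(1)=∅
  fail(3) 'bcb': from fail(2)=11 chase 'b': 11 ⇒ 12;  out=∅∪out(12)=∅
  fail(8) 'abb': from fail(7)=1 chase 'b': 1→0 ⇒ 1;  out=∅∪out(1)=∅
  fail(13) 'cbc': from fail(12)=1 chase 'c': 1 ⇒ 2;  out=∅∪out(2)={4}
  fail(4) 'bcbc': from fail(3)=12 chase 'c': 12 ⇒ 13;  out=∅∪out(13)={4}
  fail(9) 'abbb': from fail(8)=1 chase 'b': 1→0 ⇒ 1;  out=∅∪out(1)=∅
  fail(14) 'cbcc': from fail(13)=2 chase 'c': 2→11→0 ⇒ 11;  out=∅∪out(11)=∅
  fail(5) 'bcbcc': from fail(4)=13 chase 'c': 13 ⇒ 14;  out={0}∪out(14)={0}
  fail(10) 'abbbc': from fail(9)=1 chase 'c': 1 ⇒ 2;  out={1}∪out(2)={1,4}
  fail(15) 'cbcca': from fail(14)=11 chase 'a': 11→0 ⇒ 6;  out=∅∪out(6)={3}
  fail(16) 'cbccac': from fail(15)=6 chase 'c': 6→0 ⇒ 11;  out={2}∪out(11)={2}

Run:
i=0 'a': node 0→6  → match P3@[0:0]
i=1 'c': node 6→11 (via fail)
i=2 'a': node 11→6 (via fail)  → match P3@[2:2]
i=3 'a': node 6→6 (via fail)  → match P3@[3:3]
i=4 'a': node 6→6 (via fail)  → match P3@[4:4]
i=5 'c': node 6→11 (via fail)
i=6 'b': node 11→12
i=7 'b': node 12→1 (via fail)
i=8 'c': node 1→2  → match P4@[7:8]
i=9 'b': node 2→3
i=10 'c': node 3→4  → match P4@[9:10]
i=11 'c': node 4→5  → match P0@[7:11]
i=12 'b': node 5→12 (via fail)
i=13 'c': node 12→13  → match P4@[12:13]
i=14 'c': node 13→14
i=15 'a': node 14→15  → match P3@[15:15]
i=16 'b': node 15→7 (via fail)
i=17 'a': node 7→6 (via fail)  → match P3@[17:17]
i=18 'b': node 6→7
i=19 'b': node 7→8
i=20 'b': node 8→9
i=21 'c': node 9→10  → match P1@[17:21],P4@[20:21]
i=22 'b': node 10→3 (via fail)
i=23 'c': node 3→4  → match P4@[22:23]
i=24 'c': node 4→5  → match P0@[20:24]
i=25 'c': node 5→11 (via fail)
i=26 'b': node 11→12
i=27 'c': node 12→13  → match P4@[26:27]
i=28 'c': node 13→14
i=29 'a': node 14→15  → match P3@[29:29]
i=30 'c': node 15→16  → match P2@[25:30]
i=31 'a': node 16→6 (via fail)  → match P3@[31:31]
i=32 'c': node 6→11 (via fail)
i=33 'c': node 11→11 (via fail)
i=34 'b': node 11→12

All matches (sorted): [[0,3],[2,3],[3,3],[4,3],[8,4],[10,4],[11,0],[13,4],[15,3],[17,3],[21,1],[21,4],[23,4],[24,0],[27,4],[29,3],[30,2],[31,3]]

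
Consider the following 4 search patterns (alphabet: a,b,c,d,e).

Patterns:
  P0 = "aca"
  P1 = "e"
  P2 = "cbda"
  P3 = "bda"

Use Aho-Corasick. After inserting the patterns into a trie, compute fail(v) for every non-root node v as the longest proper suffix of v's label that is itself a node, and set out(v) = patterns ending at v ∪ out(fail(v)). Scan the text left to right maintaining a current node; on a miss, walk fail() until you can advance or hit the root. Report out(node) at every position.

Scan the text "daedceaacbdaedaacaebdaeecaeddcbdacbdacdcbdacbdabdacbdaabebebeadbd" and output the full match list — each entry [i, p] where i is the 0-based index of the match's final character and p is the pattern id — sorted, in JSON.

Construct AC machine:
Trie (insert patterns):
  0='ε' goto a→1 b→9 c→5 e→4
  1='a' goto c→2
  2='ac' goto a→3
  3='aca' goto ·  [P0 ends]
  4='e' goto ·  [P1 ends]
  5='c' goto b→6
  6='cb' goto d→7
  7='cbd' goto a→8
  8='cbda' goto ·  [P2 ends]
  9='b' goto d→10
  10='bd' goto a→11
  11='bda' goto ·  [P3 ends]

BFS fail/out derivation:
  fail(1) 'a': from fail(0)=0 chase 'a': 0 ⇒ 0;  out=∅∪out(0)=∅
  fail(4) 'e': from fail(0)=0 chase 'e': 0 ⇒ 0;  out={1}∪out(0)={1}
  fail(5) 'c': from fail(0)=0 chase 'c': 0 ⇒ 0;  out=∅∪out(0)=∅
  fail(9) 'b': from fail(0)=0 chase 'b': 0 ⇒ 0;  out=∅∪out(0)=∅
  fail(2) 'ac': from fail(1)=0 chase 'c': 0 ⇒ 5;  out=∅∪out(5)=∅
  fail(6) 'cb': from fail(5)=0 chase 'b': 0 ⇒ 9;  out=∅∪out(9)=∅
  fail(10) 'bd': from fail(9)=0 chase 'd': 0 ⇒ 0;  out=∅∪out(0)=∅
  fail(3) 'aca': from fail(2)=5 chase 'a': 5→0 ⇒ 1;  out={0}∪out(1)={0}
  fail(7) 'cbd': from fail(6)=9 chase 'd': 9 ⇒ 10;  out=∅∪out(10)=∅
  fail(11) 'bda': from fail(10)=0 chase 'a': 0 ⇒ 1;  out={3}∪out(1)={3}
  fail(8) 'cbda': from fail(7)=10 chase 'a': 10 ⇒ 11;  out={2}∪out(11)={2,3}

Text stream:
pos 0 'd': at 0
pos 1 'a': at 1
pos 2 'e': at 4 (fail-walked)  → match P1@[2:2]
pos 3 'd': at 0 (fail-walked)
pos 4 'c': at 5
pos 5 'e': at 4 (fail-walked)  → match P1@[5:5]
pos 6 'a': at 1 (fail-walked)
pos 7 'a': at 1 (fail-walked)
pos 8 'c': at 2
pos 9 'b': at 6 (fail-walked)
pos 10 'd': at 7
pos 11 'a': at 8  → match P2@[8:11],P3@[9:11]
pos 12 'e': at 4 (fail-walked)  → match P1@[12:12]
pos 13 'd': at 0 (fail-walked)
pos 14 'a': at 1
pos 15 'a': at 1 (fail-walked)
pos 16 'c': at 2
pos 17 'a': at 3  → match P0@[15:17]
pos 18 'e': at 4 (fail-walked)  → match P1@[18:18]
pos 19 'b': at 9 (fail-walked)
pos 20 'd': at 10
pos 21 'a': at 11  → match P3@[19:21]
pos 22 'e': at 4 (fail-walked)  → match P1@[22:22]
pos 23 'e': at 4 (fail-walked)  → match P1@[23:23]
pos 24 'c': at 5 (fail-walked)
pos 25 'a': at 1 (fail-walked)
pos 26 'e': at 4 (fail-walked)  → match P1@[26:26]
pos 27 'd': at 0 (fail-walked)
pos 28 'd': at 0
pos 29 'c': at 5
pos 30 'b': at 6
pos 31 'd': at 7
pos 32 'a': at 8  → match P2@[29:32],P3@[30:32]
pos 33 'c': at 2 (fail-walked)
pos 34 'b': at 6 (fail-walked)
pos 35 'd': at 7
pos 36 'a': at 8  → match P2@[33:36],P3@[34:36]
pos 37 'c': at 2 (fail-walked)
pos 38 'd': at 0 (fail-walked)
pos 39 'c': at 5
pos 40 'b': at 6
pos 41 'd': at 7
pos 42 'a': at 8  → match P2@[39:42],P3@[40:42]
pos 43 'c': at 2 (fail-walked)
pos 44 'b': at 6 (fail-walked)
pos 45 'd': at 7
pos 46 'a': at 8  → match P2@[43:46],P3@[44:46]
pos 47 'b': at 9 (fail-walked)
pos 48 'd': at 10
pos 49 'a': at 11  → match P3@[47:49]
pos 50 'c': at 2 (fail-walked)
pos 51 'b': at 6 (fail-walked)
pos 52 'd': at 7
pos 53 'a': at 8  → match P2@[50:53],P3@[51:53]
pos 54 'a': at 1 (fail-walked)
pos 55 'b': at 9 (fail-walked)
pos 56 'e': at 4 (fail-walked)  → match P1@[56:56]
pos 57 'b': at 9 (fail-walked)
pos 58 'e': at 4 (fail-walked)  → match P1@[58:58]
pos 59 'b': at 9 (fail-walked)
pos 60 'e': at 4 (fail-walked)  → match P1@[60:60]
pos 61 'a': at 1 (fail-walked)
pos 62 'd': at 0 (fail-walked)
pos 63 'b': at 9
pos 64 'd': at 10

All matches (sorted): [[2,1],[5,1],[11,2],[11,3],[12,1],[17,0],[18,1],[21,3],[22,1],[23,1],[26,1],[32,2],[32,3],[36,2],[36,3],[42,2],[42,3],[46,2],[46,3],[49,3],[53,2],[53,3],[56,1],[58,1],[60,1]]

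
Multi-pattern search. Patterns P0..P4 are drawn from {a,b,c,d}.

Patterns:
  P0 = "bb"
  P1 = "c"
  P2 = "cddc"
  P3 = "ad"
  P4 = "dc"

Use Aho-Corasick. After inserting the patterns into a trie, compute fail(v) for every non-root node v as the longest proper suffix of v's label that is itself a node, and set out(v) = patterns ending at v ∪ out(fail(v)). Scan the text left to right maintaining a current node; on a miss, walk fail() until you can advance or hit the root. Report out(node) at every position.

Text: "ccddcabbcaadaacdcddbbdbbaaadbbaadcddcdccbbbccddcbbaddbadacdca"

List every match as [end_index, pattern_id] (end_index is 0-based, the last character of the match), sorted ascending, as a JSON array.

Construct AC machine:
Trie (insert patterns):
  n0 'ε': a→7 b→1 c→3 d→9
  n1 'b': b→2
  n2 'bb': ·  ←P0
  n3 'c': d→4  ←P1
  n4 'cd': d→5
  n5 'cdd': c→6
  n6 'cddc': ·  ←P2
  n7 'a': d→8
  n8 'ad': ·  ←P3
  n9 'd': c→10
  n10 'dc': ·  ←P4

Failure links (BFS by depth):
  fail(1) 'b': from fail(0)=0 chase 'b': 0 ⇒ 0;  out=∅∪out(0)=∅
  fail(3) 'c': from fail(0)=0 chase 'c': 0 ⇒ 0;  out={1}∪out(0)={1}
  fail(7) 'a': from fail(0)=0 chase 'a': 0 ⇒ 0;  out=∅∪out(0)=∅
  fail(9) 'd': from fail(0)=0 chase 'd': 0 ⇒ 0;  out=∅∪out(0)=∅
  fail(2) 'bb': from fail(1)=0 chase 'b': 0 ⇒ 1;  out={0}∪out(1)={0}
  fail(4) 'cd': from fail(3)=0 chase 'd': 0 ⇒ 9;  out=∅∪out(9)=∅
  fail(8) 'ad': from fail(7)=0 chase 'd': 0 ⇒ 9;  out={3}∪out(9)={3}
  fail(10) 'dc': from fail(9)=0 chase 'c': 0 ⇒ 3;  out={4}∪out(3)={1,4}
  fail(5) 'cdd': from fail(4)=9 chase 'd': 9→0 ⇒ 9;  out=∅∪out(9)=∅
  fail(6) 'cddc': from fail(5)=9 chase 'c': 9 ⇒ 10;  out={2}∪out(10)={1,2,4}

Run:
[0] read 'c'  n0⇒n3  emit P1@[0:0]
[1] read 'c'  n3⇒n3 (via fail)  emit P1@[1:1]
[2] read 'd'  n3⇒n4
[3] read 'd'  n4⇒n5
[4] read 'c'  n5⇒n6  emit P1@[4:4],P2@[1:4],P4@[3:4]
[5] read 'a'  n6⇒n7 (via fail)
[6] read 'b'  n7⇒n1 (via fail)
[7] read 'b'  n1⇒n2  emit P0@[6:7]
[8] read 'c'  n2⇒n3 (via fail)  emit P1@[8:8]
[9] read 'a'  n3⇒n7 (via fail)
[10] read 'a'  n7⇒n7 (via fail)
[11] read 'd'  n7⇒n8  emit P3@[10:11]
[12] read 'a'  n8⇒n7 (via fail)
[13] read 'a'  n7⇒n7 (via fail)
[14] read 'c'  n7⇒n3 (via fail)  emit P1@[14:14]
[15] read 'd'  n3⇒n4
[16] read 'c'  n4⇒n10 (via fail)  emit P1@[16:16],P4@[15:16]
[17] read 'd'  n10⇒n4 (via fail)
[18] read 'd'  n4⇒n5
[19] read 'b'  n5⇒n1 (via fail)
[20] read 'b'  n1⇒n2  emit P0@[19:20]
[21] read 'd'  n2⇒n9 (via fail)
[22] read 'b'  n9⇒n1 (via fail)
[23] read 'b'  n1⇒n2  emit P0@[22:23]
[24] read 'a'  n2⇒n7 (via fail)
[25] read 'a'  n7⇒n7 (via fail)
[26] read 'a'  n7⇒n7 (via fail)
[27] read 'd'  n7⇒n8  emit P3@[26:27]
[28] read 'b'  n8⇒n1 (via fail)
[29] read 'b'  n1⇒n2  emit P0@[28:29]
[30] read 'a'  n2⇒n7 (via fail)
[31] read 'a'  n7⇒n7 (via fail)
[32] read 'd'  n7⇒n8  emit P3@[31:32]
[33] read 'c'  n8⇒n10 (via fail)  emit P1@[33:33],P4@[32:33]
[34] read 'd'  n10⇒n4 (via fail)
[35] read 'd'  n4⇒n5
[36] read 'c'  n5⇒n6  emit P1@[36:36],P2@[33:36],P4@[35:36]
[37] read 'd'  n6⇒n4 (via fail)
[38] read 'c'  n4⇒n10 (via fail)  emit P1@[38:38],P4@[37:38]
[39] read 'c'  n10⇒n3 (via fail)  emit P1@[39:39]
[40] read 'b'  n3⇒n1 (via fail)
[41] read 'b'  n1⇒n2  emit P0@[40:41]
[42] read 'b'  n2⇒n2 (via fail)  emit P0@[41:42]
[43] read 'c'  n2⇒n3 (via fail)  emit P1@[43:43]
[44] read 'c'  n3⇒n3 (via fail)  emit P1@[44:44]
[45] read 'd'  n3⇒n4
[46] read 'd'  n4⇒n5
[47] read 'c'  n5⇒n6  emit P1@[47:47],P2@[44:47],P4@[46:47]
[48] read 'b'  n6⇒n1 (via fail)
[49] read 'b'  n1⇒n2  emit P0@[48:49]
[50] read 'a'  n2⇒n7 (via fail)
[51] read 'd'  n7⇒n8  emit P3@[50:51]
[52] read 'd'  n8⇒n9 (via fail)
[53] read 'b'  n9⇒n1 (via fail)
[54] read 'a'  n1⇒n7 (via fail)
[55] read 'd'  n7⇒n8  emit P3@[54:55]
[56] read 'a'  n8⇒n7 (via fail)
[57] read 'c'  n7⇒n3 (via fail)  emit P1@[57:57]
[58] read 'd'  n3⇒n4
[59] read 'c'  n4⇒n10 (via fail)  emit P1@[59:59],P4@[58:59]
[60] read 'a'  n10⇒n7 (via fail)

Result: [[0,1],[1,1],[4,1],[4,2],[4,4],[7,0],[8,1],[11,3],[14,1],[16,1],[16,4],[20,0],[23,0],[27,3],[29,0],[32,3],[33,1],[33,4],[36,1],[36,2],[36,4],[38,1],[38,4],[39,1],[41,0],[42,0],[43,1],[44,1],[47,1],[47,2],[47,4],[49,0],[51,3],[55,3],[57,1],[59,1],[59,4]]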